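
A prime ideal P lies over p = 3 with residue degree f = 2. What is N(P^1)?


N(P^a) = p^(a*f)
= 3^(1*2)
= 3^2
= 9

9


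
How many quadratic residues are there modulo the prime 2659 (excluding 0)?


For prime p, the number of non-zero quadratic residues is (p-1)/2.
= (2659-1)/2
= 1329

1329


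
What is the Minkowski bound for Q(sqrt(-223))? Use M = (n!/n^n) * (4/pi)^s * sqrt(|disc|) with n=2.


d = -223, d mod 4 = 1, so disc(K) = d = -223; |disc(K)| = 223
Imaginary quadratic field, so n = 2, s = r2 = 1, r1 = 0
M = (n!/n^n) * (4/pi)^s * sqrt(|disc(K)|) = (2!/2^2) * (4/pi)^1 * sqrt(223)
= 0.5 * 1.273240 * 14.933185
= 9.5068

9.5068


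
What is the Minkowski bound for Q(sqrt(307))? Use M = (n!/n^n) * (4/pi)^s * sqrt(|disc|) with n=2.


d = 307, d mod 4 = 3, so disc(K) = 4d = 1228; |disc(K)| = 1228
Real quadratic field, so n = 2, s = r2 = 0, r1 = 2
M = (n!/n^n) * (4/pi)^s * sqrt(|disc(K)|) = (2!/2^2) * (4/pi)^0 * sqrt(1228)
= 0.5 * 1.000000 * 35.042831
= 17.5214

17.5214


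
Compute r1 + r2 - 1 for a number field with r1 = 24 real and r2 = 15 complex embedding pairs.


By Dirichlet's unit theorem:
rank = r1 + r2 - 1
= 24 + 15 - 1
= 38

38


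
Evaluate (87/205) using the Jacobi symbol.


Compute (87/205) via quadratic reciprocity:
  reciprocity: (87/205) -> +(205/87)
  reduce: (31/87)
  reciprocity: (31/87) -> -(87/31)
  reduce: (25/31)
  reciprocity: (25/31) -> +(31/25)
  reduce: (6/25)
  pull out 2: (2/25) = +1  (since 25 mod 8 = 1)
  reciprocity: (3/25) -> +(25/3)
  reduce: (1/3)
  (1/3) = 1
Product of signs = -1

-1


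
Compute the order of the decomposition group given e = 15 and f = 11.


|D_P| = e * f
= 15 * 11
= 165

165


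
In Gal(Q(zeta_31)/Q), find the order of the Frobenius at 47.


The Frobenius at p in Gal(Q(zeta_n)/Q) = (Z/nZ)* is the class of p, so its order is ord_31(47), the smallest k >= 1 with 47^k = 1 mod 31.
n = 31 = 31, phi(31) = 30; the order divides phi(n).
Divisors of 30: 1, 2, 3, 5, 6, 10, 15, 30
Repeated squaring mod 31: 47^1 = 16, 47^2 = 8, 47^4 = 2, 47^8 = 4, 47^16 = 16
Test divisors in increasing order:
  k=1: 47^1 = 16 mod 31
  k=2: 47^2 = 8 mod 31
  k=3: 47^3 = 8 * 16 = 4 mod 31
  k=5: 47^5 = 2 * 16 = 1 mod 31  <- first divisor giving 1
Order = 5

5


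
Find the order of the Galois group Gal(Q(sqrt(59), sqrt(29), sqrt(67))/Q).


The 3 square roots of distinct primes are multiplicatively independent over Q,
so [K:Q] = 2^3 and Gal(K/Q) is isomorphic to (Z/2Z)^3.
|Gal| = 2^3 = 8

8


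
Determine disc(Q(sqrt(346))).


For K = Q(sqrt(d)) with d squarefree: disc(K) = d if d = 1 mod 4, and disc(K) = 4d if d = 2 or 3 mod 4.
Here d = 346, and d mod 4 = 2.
d = 2 mod 4, not 1 (O_K = Z[sqrt(d)]), so disc(K) = 4d = 4 * (346) = 1384

1384


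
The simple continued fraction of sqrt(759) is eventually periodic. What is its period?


Run the CF algorithm for sqrt(759).
a_0 = floor(sqrt(759)) = 27; set m_0=0, q_0=1.
Recurrence: m' = q*a - m,  q' = (d - m'^2)/q,  a' = floor((a_0 + m')/q').
  step 1: m=27, q=30, a=1
  step 2: m=3, q=25, a=1
  step 3: m=22, q=11, a=4
  step 4: m=22, q=25, a=1
  step 5: m=3, q=30, a=1
  step 6: m=27, q=1, a=54
a_6 = 2*a_0 = 54, so the period closes here.
sqrt(759) = [27; 1, 1, 4, 1, 1, 54]
Period length = 6

6


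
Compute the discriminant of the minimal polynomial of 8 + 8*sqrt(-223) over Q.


The element 8 + 8*sqrt(-223) has minimal polynomial:
x^2 - 16*x + 14336
Discriminant = (-16)^2 - 4*(14336)
= 256 - 57344
= -57088

-57088


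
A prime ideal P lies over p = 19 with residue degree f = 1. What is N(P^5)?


N(P^a) = p^(a*f)
= 19^(5*1)
= 19^5
= 2476099

2476099


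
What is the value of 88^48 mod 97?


p = 97 is prime and the exponent is (p-1)/2 = 48, so by Euler's criterion 88^48 = (88/97) = +1 or -1 mod 97.
Compute by square-and-multiply:
  48 = 32 + 16 (binary 110000)
  Repeated squaring mod 97: 88^1 = 88, 88^2 = 81, 88^4 = 62, 88^8 = 61, 88^16 = 35, 88^32 = 61
  88^48 = 88^32 * 88^16 = 61 * 35 mod 97
    61 * 35 = 2135 = 1 mod 97
  88^48 = 1 mod 97
Result 1: 88 is a quadratic residue mod 97.
88^48 mod 97 = 1

1


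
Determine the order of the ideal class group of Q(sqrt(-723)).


K = Q(sqrt(-723)). d mod 4 = 1, so D = disc(K) = d = -723
h(K) equals the number of primitive reduced positive-definite forms (a, b, c) = a*x^2 + b*x*y + c*y^2 with b^2 - 4ac = D,
where reduced means |b| <= a <= c, with b >= 0 whenever |b| = a or a = c, and primitive means gcd(a, b, c) = 1.
Reduced forces 3a^2 <= |D| = 723, so 1 <= a <= 15; b must have the parity of D, and c = (b^2 - D)/(4a) must be an integer >= a.
Enumerate a = 1..15, b in [-a, a]:
  a=1: (1, 1, 181)  [1]
  a=2: none
  a=3: (3, 3, 61)  [1]
  a=4..10: none
  a=11: (11, -5, 17), (11, 5, 17)  [2]
  a=12..15: none
Total reduced forms: 1 + 1 + 2 = 4
h = 4

4


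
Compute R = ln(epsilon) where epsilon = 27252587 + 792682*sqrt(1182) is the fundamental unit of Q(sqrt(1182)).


epsilon = 27252587 + 792682*sqrt(1182)
= 5.4505e+07
R = ln(5.4505e+07)
= 17.8138

17.8138


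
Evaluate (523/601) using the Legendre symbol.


p = 601 is prime, so compute (523/601) with the reciprocity algorithm (Jacobi-symbol steps: pull out 2s via (2/n), flip via reciprocity, reduce):
  reciprocity: (523/601) -> +(601/523)
  reduce: (78/523)
  pull out 2: (2/523) = -1  (since 523 mod 8 = 3)
  reciprocity: (39/523) -> -(523/39)
  reduce: (16/39)
  pull out 2: (2/39) = +1  (since 39 mod 8 = 7)
  pull out 2: (2/39) = +1  (since 39 mod 8 = 7)
  pull out 2: (2/39) = +1  (since 39 mod 8 = 7)
  pull out 2: (2/39) = +1  (since 39 mod 8 = 7)
  (1/39) = 1
Product of signs = 1
(523/601) = 1

1


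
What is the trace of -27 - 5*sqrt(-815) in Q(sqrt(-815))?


Tr(a + b*sqrt(d)) = (a + b*sqrt(d)) + (a - b*sqrt(d)) = 2a
= 2 * (-27)
= -54

-54


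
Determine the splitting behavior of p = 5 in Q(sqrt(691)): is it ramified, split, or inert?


K = Q(sqrt(691)). Since d mod 4 = 3, disc(K) = 2764.
Check p | disc: 2764 mod 5 = 4.
p does not divide disc. Compute Legendre symbol (d/p):
1^((5-1)/2) mod 5 = 1
(d/p) = 1, so p splits: (p) = P*P' with e=1, f=1, g=2.
Therefore p is split.

split


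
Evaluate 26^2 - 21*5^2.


x^2 - d*y^2
= 26^2 - 21*5^2
= 676 - 525
= 151

151


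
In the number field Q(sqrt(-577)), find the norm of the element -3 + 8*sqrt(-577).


N(a + b*sqrt(d)) = a^2 - d*b^2
= (-3)^2 - (-577)*(8)^2
= 9 + 36928
= 36937

36937


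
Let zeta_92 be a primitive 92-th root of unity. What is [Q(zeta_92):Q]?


The degree equals Euler's totient phi(92).
92 = 2^2 * 23
phi(92) = 44

44


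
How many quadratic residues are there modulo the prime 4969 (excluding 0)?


For prime p, the number of non-zero quadratic residues is (p-1)/2.
= (4969-1)/2
= 2484

2484


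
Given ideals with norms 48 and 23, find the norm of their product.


N(IJ) = N(I) * N(J)
= 48 * 23
= 1104

1104


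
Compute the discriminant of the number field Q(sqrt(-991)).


For K = Q(sqrt(d)) with d squarefree: disc(K) = d if d = 1 mod 4, and disc(K) = 4d if d = 2 or 3 mod 4.
Here d = -991, and d mod 4 = 1.
d = 1 mod 4 (O_K = Z[(1+sqrt(d))/2]), so disc(K) = d = -991

-991


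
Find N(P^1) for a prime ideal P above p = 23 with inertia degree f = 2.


N(P^a) = p^(a*f)
= 23^(1*2)
= 23^2
= 529

529


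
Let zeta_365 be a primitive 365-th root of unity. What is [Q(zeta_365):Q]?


The degree equals Euler's totient phi(365).
365 = 5 * 73
phi(365) = 288

288


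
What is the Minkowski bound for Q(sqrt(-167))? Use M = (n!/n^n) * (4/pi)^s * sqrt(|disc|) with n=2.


d = -167, d mod 4 = 1, so disc(K) = d = -167; |disc(K)| = 167
Imaginary quadratic field, so n = 2, s = r2 = 1, r1 = 0
M = (n!/n^n) * (4/pi)^s * sqrt(|disc(K)|) = (2!/2^2) * (4/pi)^1 * sqrt(167)
= 0.5 * 1.273240 * 12.922848
= 8.2269

8.2269


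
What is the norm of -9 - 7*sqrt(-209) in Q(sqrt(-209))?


N(a + b*sqrt(d)) = a^2 - d*b^2
= (-9)^2 - (-209)*(-7)^2
= 81 + 10241
= 10322

10322


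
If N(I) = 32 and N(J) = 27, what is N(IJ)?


N(IJ) = N(I) * N(J)
= 32 * 27
= 864

864


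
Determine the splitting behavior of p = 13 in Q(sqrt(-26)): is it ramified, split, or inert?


K = Q(sqrt(-26)). Since d mod 4 = 2, disc(K) = -104.
Check p | disc: -104 mod 13 = 0.
p divides disc, so p ramifies: (p) = P^2 with e=2, f=1, g=1.
Therefore p is ramified.

ramified


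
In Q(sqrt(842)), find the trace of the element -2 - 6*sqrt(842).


Tr(a + b*sqrt(d)) = (a + b*sqrt(d)) + (a - b*sqrt(d)) = 2a
= 2 * (-2)
= -4

-4


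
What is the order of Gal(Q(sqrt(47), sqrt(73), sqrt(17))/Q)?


The 3 square roots of distinct primes are multiplicatively independent over Q,
so [K:Q] = 2^3 and Gal(K/Q) is isomorphic to (Z/2Z)^3.
|Gal| = 2^3 = 8

8


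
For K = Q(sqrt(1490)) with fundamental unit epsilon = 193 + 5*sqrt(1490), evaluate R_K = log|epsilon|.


epsilon = 193 + 5*sqrt(1490)
= 386.0026
R = ln(386.0026)
= 5.9558

5.9558


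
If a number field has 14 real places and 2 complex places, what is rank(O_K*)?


By Dirichlet's unit theorem:
rank = r1 + r2 - 1
= 14 + 2 - 1
= 15

15


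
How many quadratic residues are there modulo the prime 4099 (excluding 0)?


For prime p, the number of non-zero quadratic residues is (p-1)/2.
= (4099-1)/2
= 2049

2049


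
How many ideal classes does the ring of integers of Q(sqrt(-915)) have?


K = Q(sqrt(-915)). d mod 4 = 1, so D = disc(K) = d = -915
h(K) equals the number of primitive reduced positive-definite forms (a, b, c) = a*x^2 + b*x*y + c*y^2 with b^2 - 4ac = D,
where reduced means |b| <= a <= c, with b >= 0 whenever |b| = a or a = c, and primitive means gcd(a, b, c) = 1.
Reduced forces 3a^2 <= |D| = 915, so 1 <= a <= 17; b must have the parity of D, and c = (b^2 - D)/(4a) must be an integer >= a.
Enumerate a = 1..17, b in [-a, a]:
  a=1: (1, 1, 229)  [1]
  a=2: none
  a=3: (3, 3, 77)  [1]
  a=4: none
  a=5: (5, 5, 47)  [1]
  a=6: none
  a=7: (7, -3, 33), (7, 3, 33)  [2]
  a=8..10: none
  a=11: (11, -3, 21), (11, 3, 21)  [2]
  a=12..14: none
  a=15: (15, 15, 19)  [1]
  a=16..17: none
Total reduced forms: 1 + 1 + 1 + 2 + 2 + 1 = 8
h = 8

8


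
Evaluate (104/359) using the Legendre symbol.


p = 359 is prime, so compute (104/359) with the reciprocity algorithm (Jacobi-symbol steps: pull out 2s via (2/n), flip via reciprocity, reduce):
  pull out 2: (2/359) = +1  (since 359 mod 8 = 7)
  pull out 2: (2/359) = +1  (since 359 mod 8 = 7)
  pull out 2: (2/359) = +1  (since 359 mod 8 = 7)
  reciprocity: (13/359) -> +(359/13)
  reduce: (8/13)
  pull out 2: (2/13) = -1  (since 13 mod 8 = 5)
  pull out 2: (2/13) = -1  (since 13 mod 8 = 5)
  pull out 2: (2/13) = -1  (since 13 mod 8 = 5)
  (1/13) = 1
Product of signs = -1
(104/359) = -1

-1


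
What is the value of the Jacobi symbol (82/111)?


Compute (82/111) via quadratic reciprocity:
  pull out 2: (2/111) = +1  (since 111 mod 8 = 7)
  reciprocity: (41/111) -> +(111/41)
  reduce: (29/41)
  reciprocity: (29/41) -> +(41/29)
  reduce: (12/29)
  pull out 2: (2/29) = -1  (since 29 mod 8 = 5)
  pull out 2: (2/29) = -1  (since 29 mod 8 = 5)
  reciprocity: (3/29) -> +(29/3)
  reduce: (2/3)
  pull out 2: (2/3) = -1  (since 3 mod 8 = 3)
  (1/3) = 1
Product of signs = -1

-1


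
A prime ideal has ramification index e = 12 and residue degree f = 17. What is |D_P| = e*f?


|D_P| = e * f
= 12 * 17
= 204

204


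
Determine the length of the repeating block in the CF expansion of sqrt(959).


Run the CF algorithm for sqrt(959).
a_0 = floor(sqrt(959)) = 30; set m_0=0, q_0=1.
Recurrence: m' = q*a - m,  q' = (d - m'^2)/q,  a' = floor((a_0 + m')/q').
  step 1: m=30, q=59, a=1
  step 2: m=29, q=2, a=29
  step 3: m=29, q=59, a=1
  step 4: m=30, q=1, a=60
a_4 = 2*a_0 = 60, so the period closes here.
sqrt(959) = [30; 1, 29, 1, 60]
Period length = 4

4


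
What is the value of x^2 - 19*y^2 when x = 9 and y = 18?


x^2 - d*y^2
= 9^2 - 19*18^2
= 81 - 6156
= -6075

-6075


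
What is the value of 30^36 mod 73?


p = 73 is prime and the exponent is (p-1)/2 = 36, so by Euler's criterion 30^36 = (30/73) = +1 or -1 mod 73.
Compute by square-and-multiply:
  36 = 32 + 4 (binary 100100)
  Repeated squaring mod 73: 30^1 = 30, 30^2 = 24, 30^4 = 65, 30^8 = 64, 30^16 = 8, 30^32 = 64
  30^36 = 30^32 * 30^4 = 64 * 65 mod 73
    64 * 65 = 4160 = 72 mod 73
  30^36 = 72 mod 73
Result 72 = p - 1 = -1 mod 73: 30 is a quadratic non-residue mod 73. As a residue in [0, p-1] the value is 72.
30^36 mod 73 = 72

72


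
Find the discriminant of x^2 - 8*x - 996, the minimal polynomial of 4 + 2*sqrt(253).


The element 4 + 2*sqrt(253) has minimal polynomial:
x^2 - 8*x - 996
Discriminant = (-8)^2 - 4*(-996)
= 64 + 3984
= 4048

4048


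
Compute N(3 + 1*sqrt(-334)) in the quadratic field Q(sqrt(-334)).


N(a + b*sqrt(d)) = a^2 - d*b^2
= (3)^2 - (-334)*(1)^2
= 9 + 334
= 343

343


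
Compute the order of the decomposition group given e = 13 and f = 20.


|D_P| = e * f
= 13 * 20
= 260

260


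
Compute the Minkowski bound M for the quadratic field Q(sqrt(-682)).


d = -682, d mod 4 = 2, so disc(K) = 4d = -2728; |disc(K)| = 2728
Imaginary quadratic field, so n = 2, s = r2 = 1, r1 = 0
M = (n!/n^n) * (4/pi)^s * sqrt(|disc(K)|) = (2!/2^2) * (4/pi)^1 * sqrt(2728)
= 0.5 * 1.273240 * 52.230259
= 33.2508

33.2508


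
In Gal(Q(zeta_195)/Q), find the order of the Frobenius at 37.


The Frobenius at p in Gal(Q(zeta_n)/Q) = (Z/nZ)* is the class of p, so its order is ord_195(37), the smallest k >= 1 with 37^k = 1 mod 195.
n = 195 = 3 * 5 * 13, phi(195) = 96; the order divides phi(n).
Divisors of 96: 1, 2, 3, 4, 6, 8, 12, 16, 24, 32, 48, 96
Repeated squaring mod 195: 37^1 = 37, 37^2 = 4, 37^4 = 16, 37^8 = 61, 37^16 = 16, 37^32 = 61, 37^64 = 16
Test divisors in increasing order:
  k=1: 37^1 = 37 mod 195
  k=2: 37^2 = 4 mod 195
  k=3: 37^3 = 4 * 37 = 148 mod 195
  k=4: 37^4 = 16 mod 195
  k=6: 37^6 = 16 * 4 = 64 mod 195
  k=8: 37^8 = 61 mod 195
  k=12: 37^12 = 61 * 16 = 1 mod 195  <- first divisor giving 1
Order = 12

12


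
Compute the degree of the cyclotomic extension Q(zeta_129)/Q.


The degree equals Euler's totient phi(129).
129 = 3 * 43
phi(129) = 84

84


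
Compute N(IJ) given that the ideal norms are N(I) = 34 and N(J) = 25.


N(IJ) = N(I) * N(J)
= 34 * 25
= 850

850


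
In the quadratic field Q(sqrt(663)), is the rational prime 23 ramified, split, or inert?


K = Q(sqrt(663)). Since d mod 4 = 3, disc(K) = 2652.
Check p | disc: 2652 mod 23 = 7.
p does not divide disc. Compute Legendre symbol (d/p):
19^((23-1)/2) mod 23 = -1
(d/p) = -1, so p is inert: (p) stays prime with e=1, f=2, g=1.
Therefore p is inert.

inert


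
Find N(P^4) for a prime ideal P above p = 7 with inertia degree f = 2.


N(P^a) = p^(a*f)
= 7^(4*2)
= 7^8
= 5764801

5764801


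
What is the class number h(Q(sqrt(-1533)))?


K = Q(sqrt(-1533)). d mod 4 = 3, so D = disc(K) = 4d = -6132
h(K) equals the number of primitive reduced positive-definite forms (a, b, c) = a*x^2 + b*x*y + c*y^2 with b^2 - 4ac = D,
where reduced means |b| <= a <= c, with b >= 0 whenever |b| = a or a = c, and primitive means gcd(a, b, c) = 1.
Reduced forces 3a^2 <= |D| = 6132, so 1 <= a <= 45; b must have the parity of D, and c = (b^2 - D)/(4a) must be an integer >= a.
Enumerate a = 1..45, b in [-a, a]:
  a=1: (1, 0, 1533)  [1]
  a=2: (2, 2, 767)  [1]
  a=3: (3, 0, 511)  [1]
  a=4..5: none
  a=6: (6, 6, 257)  [1]
  a=7: (7, 0, 219)  [1]
  a=8..12: none
  a=13: (13, -2, 118), (13, 2, 118)  [2]
  a=14: (14, 14, 113)  [1]
  a=15..18: none
  a=19: (19, -10, 82), (19, 10, 82)  [2]
  a=20: none
  a=21: (21, 0, 73)  [1]
  a=22: none
  a=23: (23, -20, 71), (23, 20, 71)  [2]
  a=24..25: none
  a=26: (26, -2, 59), (26, 2, 59)  [2]
  a=27..28: none
  a=29: (29, -4, 53), (29, 4, 53)  [2]
  a=30..36: none
  a=37: (37, -26, 46), (37, 26, 46)  [2]
  a=38: (38, -10, 41), (38, 10, 41)  [2]
  a=39: (39, -24, 43), (39, 24, 43)  [2]
  a=40..41: none
  a=42: (42, 42, 47)  [1]
  a=43..45: none
Total reduced forms: 1 + 1 + 1 + 1 + 1 + 2 + 1 + 2 + 1 + 2 + 2 + 2 + 2 + 2 + 2 + 1 = 24
h = 24

24


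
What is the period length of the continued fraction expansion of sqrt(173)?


Run the CF algorithm for sqrt(173).
a_0 = floor(sqrt(173)) = 13; set m_0=0, q_0=1.
Recurrence: m' = q*a - m,  q' = (d - m'^2)/q,  a' = floor((a_0 + m')/q').
  step 1: m=13, q=4, a=6
  step 2: m=11, q=13, a=1
  step 3: m=2, q=13, a=1
  step 4: m=11, q=4, a=6
  step 5: m=13, q=1, a=26
a_5 = 2*a_0 = 26, so the period closes here.
sqrt(173) = [13; 6, 1, 1, 6, 26]
Period length = 5

5


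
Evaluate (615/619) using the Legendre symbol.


p = 619 is prime, so compute (615/619) with the reciprocity algorithm (Jacobi-symbol steps: pull out 2s via (2/n), flip via reciprocity, reduce):
  reciprocity: (615/619) -> -(619/615)
  reduce: (4/615)
  pull out 2: (2/615) = +1  (since 615 mod 8 = 7)
  pull out 2: (2/615) = +1  (since 615 mod 8 = 7)
  (1/615) = 1
Product of signs = -1
(615/619) = -1

-1


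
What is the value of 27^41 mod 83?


p = 83 is prime and the exponent is (p-1)/2 = 41, so by Euler's criterion 27^41 = (27/83) = +1 or -1 mod 83.
Compute by square-and-multiply:
  41 = 32 + 8 + 1 (binary 101001)
  Repeated squaring mod 83: 27^1 = 27, 27^2 = 65, 27^4 = 75, 27^8 = 64, 27^16 = 29, 27^32 = 11
  27^41 = 27^32 * 27^8 * 27^1 = 11 * 64 * 27 mod 83
    11 * 64 = 704 = 40 mod 83
    40 * 27 = 1080 = 1 mod 83
  27^41 = 1 mod 83
Result 1: 27 is a quadratic residue mod 83.
27^41 mod 83 = 1

1


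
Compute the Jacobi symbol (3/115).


Compute (3/115) via quadratic reciprocity:
  reciprocity: (3/115) -> -(115/3)
  reduce: (1/3)
  (1/3) = 1
Product of signs = -1

-1


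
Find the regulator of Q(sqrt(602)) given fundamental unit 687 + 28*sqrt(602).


epsilon = 687 + 28*sqrt(602)
= 1373.9993
R = ln(1373.9993)
= 7.2255

7.2255


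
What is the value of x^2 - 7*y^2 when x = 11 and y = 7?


x^2 - d*y^2
= 11^2 - 7*7^2
= 121 - 343
= -222

-222


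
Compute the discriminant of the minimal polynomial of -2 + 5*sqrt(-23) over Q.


The element -2 + 5*sqrt(-23) has minimal polynomial:
x^2 + 4*x + 579
Discriminant = (4)^2 - 4*(579)
= 16 - 2316
= -2300

-2300


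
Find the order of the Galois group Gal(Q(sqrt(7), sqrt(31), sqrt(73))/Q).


The 3 square roots of distinct primes are multiplicatively independent over Q,
so [K:Q] = 2^3 and Gal(K/Q) is isomorphic to (Z/2Z)^3.
|Gal| = 2^3 = 8

8


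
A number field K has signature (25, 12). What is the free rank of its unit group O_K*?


By Dirichlet's unit theorem:
rank = r1 + r2 - 1
= 25 + 12 - 1
= 36

36


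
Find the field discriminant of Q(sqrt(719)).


For K = Q(sqrt(d)) with d squarefree: disc(K) = d if d = 1 mod 4, and disc(K) = 4d if d = 2 or 3 mod 4.
Here d = 719, and d mod 4 = 3.
d = 3 mod 4, not 1 (O_K = Z[sqrt(d)]), so disc(K) = 4d = 4 * (719) = 2876

2876


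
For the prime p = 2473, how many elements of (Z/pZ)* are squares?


For prime p, the number of non-zero quadratic residues is (p-1)/2.
= (2473-1)/2
= 1236

1236


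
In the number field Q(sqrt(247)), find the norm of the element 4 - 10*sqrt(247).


N(a + b*sqrt(d)) = a^2 - d*b^2
= (4)^2 - (247)*(-10)^2
= 16 - 24700
= -24684

-24684


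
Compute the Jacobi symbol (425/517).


Compute (425/517) via quadratic reciprocity:
  reciprocity: (425/517) -> +(517/425)
  reduce: (92/425)
  pull out 2: (2/425) = +1  (since 425 mod 8 = 1)
  pull out 2: (2/425) = +1  (since 425 mod 8 = 1)
  reciprocity: (23/425) -> +(425/23)
  reduce: (11/23)
  reciprocity: (11/23) -> -(23/11)
  reduce: (1/11)
  (1/11) = 1
Product of signs = -1

-1


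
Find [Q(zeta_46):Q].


The degree equals Euler's totient phi(46).
46 = 2 * 23
phi(46) = 22

22


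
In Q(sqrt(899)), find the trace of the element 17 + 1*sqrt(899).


Tr(a + b*sqrt(d)) = (a + b*sqrt(d)) + (a - b*sqrt(d)) = 2a
= 2 * (17)
= 34

34


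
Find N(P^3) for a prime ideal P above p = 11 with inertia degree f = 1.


N(P^a) = p^(a*f)
= 11^(3*1)
= 11^3
= 1331

1331


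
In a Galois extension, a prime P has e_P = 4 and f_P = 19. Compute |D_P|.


|D_P| = e * f
= 4 * 19
= 76

76


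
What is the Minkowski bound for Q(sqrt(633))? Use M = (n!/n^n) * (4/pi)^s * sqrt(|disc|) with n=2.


d = 633, d mod 4 = 1, so disc(K) = d = 633; |disc(K)| = 633
Real quadratic field, so n = 2, s = r2 = 0, r1 = 2
M = (n!/n^n) * (4/pi)^s * sqrt(|disc(K)|) = (2!/2^2) * (4/pi)^0 * sqrt(633)
= 0.5 * 1.000000 * 25.159491
= 12.5797

12.5797


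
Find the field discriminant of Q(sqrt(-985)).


For K = Q(sqrt(d)) with d squarefree: disc(K) = d if d = 1 mod 4, and disc(K) = 4d if d = 2 or 3 mod 4.
Here d = -985, and d mod 4 = 3.
d = 3 mod 4, not 1 (O_K = Z[sqrt(d)]), so disc(K) = 4d = 4 * (-985) = -3940

-3940


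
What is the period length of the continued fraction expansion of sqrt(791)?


Run the CF algorithm for sqrt(791).
a_0 = floor(sqrt(791)) = 28; set m_0=0, q_0=1.
Recurrence: m' = q*a - m,  q' = (d - m'^2)/q,  a' = floor((a_0 + m')/q').
  step 1: m=28, q=7, a=8
  step 2: m=28, q=1, a=56
a_2 = 2*a_0 = 56, so the period closes here.
sqrt(791) = [28; 8, 56]
Period length = 2

2


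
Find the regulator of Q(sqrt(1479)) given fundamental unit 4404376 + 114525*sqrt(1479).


epsilon = 4404376 + 114525*sqrt(1479)
= 8.8088e+06
R = ln(8.8088e+06)
= 15.9913

15.9913


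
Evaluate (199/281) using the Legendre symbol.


p = 281 is prime, so compute (199/281) with the reciprocity algorithm (Jacobi-symbol steps: pull out 2s via (2/n), flip via reciprocity, reduce):
  reciprocity: (199/281) -> +(281/199)
  reduce: (82/199)
  pull out 2: (2/199) = +1  (since 199 mod 8 = 7)
  reciprocity: (41/199) -> +(199/41)
  reduce: (35/41)
  reciprocity: (35/41) -> +(41/35)
  reduce: (6/35)
  pull out 2: (2/35) = -1  (since 35 mod 8 = 3)
  reciprocity: (3/35) -> -(35/3)
  reduce: (2/3)
  pull out 2: (2/3) = -1  (since 3 mod 8 = 3)
  (1/3) = 1
Product of signs = -1
(199/281) = -1

-1


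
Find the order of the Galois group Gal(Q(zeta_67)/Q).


|Gal(Q(zeta_67)/Q)| = phi(67)
= 66

66


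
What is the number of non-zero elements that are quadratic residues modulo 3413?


For prime p, the number of non-zero quadratic residues is (p-1)/2.
= (3413-1)/2
= 1706

1706


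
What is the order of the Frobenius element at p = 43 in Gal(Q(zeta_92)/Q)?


The Frobenius at p in Gal(Q(zeta_n)/Q) = (Z/nZ)* is the class of p, so its order is ord_92(43), the smallest k >= 1 with 43^k = 1 mod 92.
n = 92 = 2^2 * 23, phi(92) = 44; the order divides phi(n).
Divisors of 44: 1, 2, 4, 11, 22, 44
Repeated squaring mod 92: 43^1 = 43, 43^2 = 9, 43^4 = 81, 43^8 = 29, 43^16 = 13, 43^32 = 77
Test divisors in increasing order:
  k=1: 43^1 = 43 mod 92
  k=2: 43^2 = 9 mod 92
  k=4: 43^4 = 81 mod 92
  k=11: 43^11 = 29 * 9 * 43 = 91 mod 92
  k=22: 43^22 = 13 * 81 * 9 = 1 mod 92  <- first divisor giving 1
Order = 22

22


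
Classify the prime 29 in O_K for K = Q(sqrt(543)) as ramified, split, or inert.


K = Q(sqrt(543)). Since d mod 4 = 3, disc(K) = 2172.
Check p | disc: 2172 mod 29 = 26.
p does not divide disc. Compute Legendre symbol (d/p):
21^((29-1)/2) mod 29 = -1
(d/p) = -1, so p is inert: (p) stays prime with e=1, f=2, g=1.
Therefore p is inert.

inert


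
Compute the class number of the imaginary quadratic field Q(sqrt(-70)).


K = Q(sqrt(-70)). d mod 4 = 2, so D = disc(K) = 4d = -280
h(K) equals the number of primitive reduced positive-definite forms (a, b, c) = a*x^2 + b*x*y + c*y^2 with b^2 - 4ac = D,
where reduced means |b| <= a <= c, with b >= 0 whenever |b| = a or a = c, and primitive means gcd(a, b, c) = 1.
Reduced forces 3a^2 <= |D| = 280, so 1 <= a <= 9; b must have the parity of D, and c = (b^2 - D)/(4a) must be an integer >= a.
Enumerate a = 1..9, b in [-a, a]:
  a=1: (1, 0, 70)  [1]
  a=2: (2, 0, 35)  [1]
  a=3..4: none
  a=5: (5, 0, 14)  [1]
  a=6: none
  a=7: (7, 0, 10)  [1]
  a=8..9: none
Total reduced forms: 1 + 1 + 1 + 1 = 4
h = 4

4


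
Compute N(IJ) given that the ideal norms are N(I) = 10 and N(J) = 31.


N(IJ) = N(I) * N(J)
= 10 * 31
= 310

310


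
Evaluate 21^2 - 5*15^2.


x^2 - d*y^2
= 21^2 - 5*15^2
= 441 - 1125
= -684

-684


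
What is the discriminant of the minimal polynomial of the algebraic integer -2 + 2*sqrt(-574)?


The element -2 + 2*sqrt(-574) has minimal polynomial:
x^2 + 4*x + 2300
Discriminant = (4)^2 - 4*(2300)
= 16 - 9200
= -9184

-9184


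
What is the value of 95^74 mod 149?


p = 149 is prime and the exponent is (p-1)/2 = 74, so by Euler's criterion 95^74 = (95/149) = +1 or -1 mod 149.
Compute by square-and-multiply:
  74 = 64 + 8 + 2 (binary 1001010)
  Repeated squaring mod 149: 95^1 = 95, 95^2 = 85, 95^4 = 73, 95^8 = 114, 95^16 = 33, 95^32 = 46, 95^64 = 30
  95^74 = 95^64 * 95^8 * 95^2 = 30 * 114 * 85 mod 149
    30 * 114 = 3420 = 142 mod 149
    142 * 85 = 12070 = 1 mod 149
  95^74 = 1 mod 149
Result 1: 95 is a quadratic residue mod 149.
95^74 mod 149 = 1

1


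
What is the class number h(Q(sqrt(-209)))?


K = Q(sqrt(-209)). d mod 4 = 3, so D = disc(K) = 4d = -836
h(K) equals the number of primitive reduced positive-definite forms (a, b, c) = a*x^2 + b*x*y + c*y^2 with b^2 - 4ac = D,
where reduced means |b| <= a <= c, with b >= 0 whenever |b| = a or a = c, and primitive means gcd(a, b, c) = 1.
Reduced forces 3a^2 <= |D| = 836, so 1 <= a <= 16; b must have the parity of D, and c = (b^2 - D)/(4a) must be an integer >= a.
Enumerate a = 1..16, b in [-a, a]:
  a=1: (1, 0, 209)  [1]
  a=2: (2, 2, 105)  [1]
  a=3: (3, -2, 70), (3, 2, 70)  [2]
  a=4: none
  a=5: (5, -2, 42), (5, 2, 42)  [2]
  a=6: (6, -2, 35), (6, 2, 35)  [2]
  a=7: (7, -2, 30), (7, 2, 30)  [2]
  a=8: none
  a=9: (9, -8, 25), (9, 8, 25)  [2]
  a=10: (10, -2, 21), (10, 2, 21)  [2]
  a=11: (11, 0, 19)  [1]
  a=12: none
  a=13: (13, -10, 18), (13, 10, 18)  [2]
  a=14: (14, -2, 15), (14, 2, 15)  [2]
  a=15: (15, 8, 15)  [1]
  a=16: none
Total reduced forms: 1 + 1 + 2 + 2 + 2 + 2 + 2 + 2 + 1 + 2 + 2 + 1 = 20
h = 20

20


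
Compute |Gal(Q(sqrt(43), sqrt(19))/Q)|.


The 2 square roots of distinct primes are multiplicatively independent over Q,
so [K:Q] = 2^2 and Gal(K/Q) is isomorphic to (Z/2Z)^2.
|Gal| = 2^2 = 4

4


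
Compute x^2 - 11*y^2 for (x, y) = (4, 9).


x^2 - d*y^2
= 4^2 - 11*9^2
= 16 - 891
= -875

-875


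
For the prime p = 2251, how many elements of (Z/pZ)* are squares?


For prime p, the number of non-zero quadratic residues is (p-1)/2.
= (2251-1)/2
= 1125

1125


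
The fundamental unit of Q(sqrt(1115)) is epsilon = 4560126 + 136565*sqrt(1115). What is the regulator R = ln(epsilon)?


epsilon = 4560126 + 136565*sqrt(1115)
= 9.1203e+06
R = ln(9.1203e+06)
= 16.0260

16.0260


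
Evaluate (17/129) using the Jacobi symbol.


Compute (17/129) via quadratic reciprocity:
  reciprocity: (17/129) -> +(129/17)
  reduce: (10/17)
  pull out 2: (2/17) = +1  (since 17 mod 8 = 1)
  reciprocity: (5/17) -> +(17/5)
  reduce: (2/5)
  pull out 2: (2/5) = -1  (since 5 mod 8 = 5)
  (1/5) = 1
Product of signs = -1

-1


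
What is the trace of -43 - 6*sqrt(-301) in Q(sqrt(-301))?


Tr(a + b*sqrt(d)) = (a + b*sqrt(d)) + (a - b*sqrt(d)) = 2a
= 2 * (-43)
= -86

-86


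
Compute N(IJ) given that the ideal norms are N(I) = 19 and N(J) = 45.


N(IJ) = N(I) * N(J)
= 19 * 45
= 855

855


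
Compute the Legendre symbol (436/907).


p = 907 is prime, so compute (436/907) with the reciprocity algorithm (Jacobi-symbol steps: pull out 2s via (2/n), flip via reciprocity, reduce):
  pull out 2: (2/907) = -1  (since 907 mod 8 = 3)
  pull out 2: (2/907) = -1  (since 907 mod 8 = 3)
  reciprocity: (109/907) -> +(907/109)
  reduce: (35/109)
  reciprocity: (35/109) -> +(109/35)
  reduce: (4/35)
  pull out 2: (2/35) = -1  (since 35 mod 8 = 3)
  pull out 2: (2/35) = -1  (since 35 mod 8 = 3)
  (1/35) = 1
Product of signs = 1
(436/907) = 1

1


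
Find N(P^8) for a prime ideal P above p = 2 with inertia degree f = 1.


N(P^a) = p^(a*f)
= 2^(8*1)
= 2^8
= 256

256


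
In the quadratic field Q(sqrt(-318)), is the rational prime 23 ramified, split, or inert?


K = Q(sqrt(-318)). Since d mod 4 = 2, disc(K) = -1272.
Check p | disc: -1272 mod 23 = 16.
p does not divide disc. Compute Legendre symbol (d/p):
4^((23-1)/2) mod 23 = 1
(d/p) = 1, so p splits: (p) = P*P' with e=1, f=1, g=2.
Therefore p is split.

split


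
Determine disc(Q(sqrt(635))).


For K = Q(sqrt(d)) with d squarefree: disc(K) = d if d = 1 mod 4, and disc(K) = 4d if d = 2 or 3 mod 4.
Here d = 635, and d mod 4 = 3.
d = 3 mod 4, not 1 (O_K = Z[sqrt(d)]), so disc(K) = 4d = 4 * (635) = 2540

2540


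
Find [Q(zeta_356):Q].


The degree equals Euler's totient phi(356).
356 = 2^2 * 89
phi(356) = 176

176


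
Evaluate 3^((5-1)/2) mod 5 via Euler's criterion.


p = 5 is prime and the exponent is (p-1)/2 = 2, so by Euler's criterion 3^2 = (3/5) = +1 or -1 mod 5.
Compute by square-and-multiply:
  2 = 2 (binary 10)
  Repeated squaring mod 5: 3^1 = 3, 3^2 = 4
  3^2 = 4 mod 5
Result 4 = p - 1 = -1 mod 5: 3 is a quadratic non-residue mod 5. As a residue in [0, p-1] the value is 4.
3^2 mod 5 = 4

4


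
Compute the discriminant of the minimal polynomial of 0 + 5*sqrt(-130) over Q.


The element 0 + 5*sqrt(-130) has minimal polynomial:
x^2 + 0*x + 3250
Discriminant = (0)^2 - 4*(3250)
= 0 - 13000
= -13000

-13000


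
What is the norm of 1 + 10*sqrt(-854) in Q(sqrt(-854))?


N(a + b*sqrt(d)) = a^2 - d*b^2
= (1)^2 - (-854)*(10)^2
= 1 + 85400
= 85401

85401


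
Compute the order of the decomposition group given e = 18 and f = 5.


|D_P| = e * f
= 18 * 5
= 90

90


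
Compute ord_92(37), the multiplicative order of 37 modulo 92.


We want ord_92(37), the smallest k >= 1 with 37^k = 1 mod 92.
n = 92 = 2^2 * 23, phi(92) = 44; the order divides phi(n).
Divisors of 44: 1, 2, 4, 11, 22, 44
Repeated squaring mod 92: 37^1 = 37, 37^2 = 81, 37^4 = 29, 37^8 = 13, 37^16 = 77, 37^32 = 41
Test divisors in increasing order:
  k=1: 37^1 = 37 mod 92
  k=2: 37^2 = 81 mod 92
  k=4: 37^4 = 29 mod 92
  k=11: 37^11 = 13 * 81 * 37 = 45 mod 92
  k=22: 37^22 = 77 * 29 * 81 = 1 mod 92  <- first divisor giving 1
Order = 22

22


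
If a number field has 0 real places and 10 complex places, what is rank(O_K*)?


By Dirichlet's unit theorem:
rank = r1 + r2 - 1
= 0 + 10 - 1
= 9

9


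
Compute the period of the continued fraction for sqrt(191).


Run the CF algorithm for sqrt(191).
a_0 = floor(sqrt(191)) = 13; set m_0=0, q_0=1.
Recurrence: m' = q*a - m,  q' = (d - m'^2)/q,  a' = floor((a_0 + m')/q').
  step 1: m=13, q=22, a=1
  step 2: m=9, q=5, a=4
  step 3: m=11, q=14, a=1
  step 4: m=3, q=13, a=1
  step 5: m=10, q=7, a=3
  step 6: m=11, q=10, a=2
  step 7: m=9, q=11, a=2
  step 8: m=13, q=2, a=13
  step 9: m=13, q=11, a=2
  step 10: m=9, q=10, a=2
  step 11: m=11, q=7, a=3
  step 12: m=10, q=13, a=1
  step 13: m=3, q=14, a=1
  step 14: m=11, q=5, a=4
  step 15: m=9, q=22, a=1
  step 16: m=13, q=1, a=26
a_16 = 2*a_0 = 26, so the period closes here.
sqrt(191) = [13; 1, 4, 1, 1, 3, 2, 2, 13, 2, 2, 3, 1, 1, 4, 1, 26]
Period length = 16

16


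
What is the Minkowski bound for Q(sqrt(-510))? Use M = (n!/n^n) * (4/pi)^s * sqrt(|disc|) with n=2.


d = -510, d mod 4 = 2, so disc(K) = 4d = -2040; |disc(K)| = 2040
Imaginary quadratic field, so n = 2, s = r2 = 1, r1 = 0
M = (n!/n^n) * (4/pi)^s * sqrt(|disc(K)|) = (2!/2^2) * (4/pi)^1 * sqrt(2040)
= 0.5 * 1.273240 * 45.166359
= 28.7538

28.7538


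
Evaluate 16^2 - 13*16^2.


x^2 - d*y^2
= 16^2 - 13*16^2
= 256 - 3328
= -3072

-3072


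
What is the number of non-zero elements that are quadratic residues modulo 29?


For prime p, the number of non-zero quadratic residues is (p-1)/2.
= (29-1)/2
= 14

14


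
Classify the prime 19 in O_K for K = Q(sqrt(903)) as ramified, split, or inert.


K = Q(sqrt(903)). Since d mod 4 = 3, disc(K) = 3612.
Check p | disc: 3612 mod 19 = 2.
p does not divide disc. Compute Legendre symbol (d/p):
10^((19-1)/2) mod 19 = -1
(d/p) = -1, so p is inert: (p) stays prime with e=1, f=2, g=1.
Therefore p is inert.

inert


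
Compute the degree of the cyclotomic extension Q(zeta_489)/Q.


The degree equals Euler's totient phi(489).
489 = 3 * 163
phi(489) = 324

324


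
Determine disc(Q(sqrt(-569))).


For K = Q(sqrt(d)) with d squarefree: disc(K) = d if d = 1 mod 4, and disc(K) = 4d if d = 2 or 3 mod 4.
Here d = -569, and d mod 4 = 3.
d = 3 mod 4, not 1 (O_K = Z[sqrt(d)]), so disc(K) = 4d = 4 * (-569) = -2276

-2276


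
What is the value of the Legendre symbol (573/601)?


p = 601 is prime, so compute (573/601) with the reciprocity algorithm (Jacobi-symbol steps: pull out 2s via (2/n), flip via reciprocity, reduce):
  reciprocity: (573/601) -> +(601/573)
  reduce: (28/573)
  pull out 2: (2/573) = -1  (since 573 mod 8 = 5)
  pull out 2: (2/573) = -1  (since 573 mod 8 = 5)
  reciprocity: (7/573) -> +(573/7)
  reduce: (6/7)
  pull out 2: (2/7) = +1  (since 7 mod 8 = 7)
  reciprocity: (3/7) -> -(7/3)
  reduce: (1/3)
  (1/3) = 1
Product of signs = -1
(573/601) = -1

-1


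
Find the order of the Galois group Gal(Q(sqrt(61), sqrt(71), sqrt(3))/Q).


The 3 square roots of distinct primes are multiplicatively independent over Q,
so [K:Q] = 2^3 and Gal(K/Q) is isomorphic to (Z/2Z)^3.
|Gal| = 2^3 = 8

8


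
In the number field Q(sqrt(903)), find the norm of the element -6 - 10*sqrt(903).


N(a + b*sqrt(d)) = a^2 - d*b^2
= (-6)^2 - (903)*(-10)^2
= 36 - 90300
= -90264

-90264


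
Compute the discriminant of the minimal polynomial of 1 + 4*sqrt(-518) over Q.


The element 1 + 4*sqrt(-518) has minimal polynomial:
x^2 - 2*x + 8289
Discriminant = (-2)^2 - 4*(8289)
= 4 - 33156
= -33152

-33152


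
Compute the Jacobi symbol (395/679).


Compute (395/679) via quadratic reciprocity:
  reciprocity: (395/679) -> -(679/395)
  reduce: (284/395)
  pull out 2: (2/395) = -1  (since 395 mod 8 = 3)
  pull out 2: (2/395) = -1  (since 395 mod 8 = 3)
  reciprocity: (71/395) -> -(395/71)
  reduce: (40/71)
  pull out 2: (2/71) = +1  (since 71 mod 8 = 7)
  pull out 2: (2/71) = +1  (since 71 mod 8 = 7)
  pull out 2: (2/71) = +1  (since 71 mod 8 = 7)
  reciprocity: (5/71) -> +(71/5)
  reduce: (1/5)
  (1/5) = 1
Product of signs = 1

1


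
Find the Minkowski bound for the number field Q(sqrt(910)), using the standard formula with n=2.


d = 910, d mod 4 = 2, so disc(K) = 4d = 3640; |disc(K)| = 3640
Real quadratic field, so n = 2, s = r2 = 0, r1 = 2
M = (n!/n^n) * (4/pi)^s * sqrt(|disc(K)|) = (2!/2^2) * (4/pi)^0 * sqrt(3640)
= 0.5 * 1.000000 * 60.332413
= 30.1662

30.1662


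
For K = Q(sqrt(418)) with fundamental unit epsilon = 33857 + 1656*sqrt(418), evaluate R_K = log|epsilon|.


epsilon = 33857 + 1656*sqrt(418)
= 67714.0000
R = ln(67714.0000)
= 11.1230

11.1230


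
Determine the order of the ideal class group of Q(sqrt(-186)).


K = Q(sqrt(-186)). d mod 4 = 2, so D = disc(K) = 4d = -744
h(K) equals the number of primitive reduced positive-definite forms (a, b, c) = a*x^2 + b*x*y + c*y^2 with b^2 - 4ac = D,
where reduced means |b| <= a <= c, with b >= 0 whenever |b| = a or a = c, and primitive means gcd(a, b, c) = 1.
Reduced forces 3a^2 <= |D| = 744, so 1 <= a <= 15; b must have the parity of D, and c = (b^2 - D)/(4a) must be an integer >= a.
Enumerate a = 1..15, b in [-a, a]:
  a=1: (1, 0, 186)  [1]
  a=2: (2, 0, 93)  [1]
  a=3: (3, 0, 62)  [1]
  a=4: none
  a=5: (5, -4, 38), (5, 4, 38)  [2]
  a=6: (6, 0, 31)  [1]
  a=7..9: none
  a=10: (10, -4, 19), (10, 4, 19)  [2]
  a=11: (11, -2, 17), (11, 2, 17)  [2]
  a=12: none
  a=13: (13, -6, 15), (13, 6, 15)  [2]
  a=14..15: none
Total reduced forms: 1 + 1 + 1 + 2 + 1 + 2 + 2 + 2 = 12
h = 12

12


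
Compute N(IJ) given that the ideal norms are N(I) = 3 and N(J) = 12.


N(IJ) = N(I) * N(J)
= 3 * 12
= 36

36


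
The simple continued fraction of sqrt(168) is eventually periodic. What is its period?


Run the CF algorithm for sqrt(168).
a_0 = floor(sqrt(168)) = 12; set m_0=0, q_0=1.
Recurrence: m' = q*a - m,  q' = (d - m'^2)/q,  a' = floor((a_0 + m')/q').
  step 1: m=12, q=24, a=1
  step 2: m=12, q=1, a=24
a_2 = 2*a_0 = 24, so the period closes here.
sqrt(168) = [12; 1, 24]
Period length = 2

2


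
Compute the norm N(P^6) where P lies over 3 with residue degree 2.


N(P^a) = p^(a*f)
= 3^(6*2)
= 3^12
= 531441

531441


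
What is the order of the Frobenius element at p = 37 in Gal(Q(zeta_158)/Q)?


The Frobenius at p in Gal(Q(zeta_n)/Q) = (Z/nZ)* is the class of p, so its order is ord_158(37), the smallest k >= 1 with 37^k = 1 mod 158.
n = 158 = 2 * 79, phi(158) = 78; the order divides phi(n).
Divisors of 78: 1, 2, 3, 6, 13, 26, 39, 78
Repeated squaring mod 158: 37^1 = 37, 37^2 = 105, 37^4 = 123, 37^8 = 119, 37^16 = 99, 37^32 = 5, 37^64 = 25
Test divisors in increasing order:
  k=1: 37^1 = 37 mod 158
  k=2: 37^2 = 105 mod 158
  k=3: 37^3 = 105 * 37 = 93 mod 158
  k=6: 37^6 = 123 * 105 = 117 mod 158
  k=13: 37^13 = 119 * 123 * 37 = 103 mod 158
  k=26: 37^26 = 99 * 119 * 105 = 23 mod 158
  k=39: 37^39 = 5 * 123 * 105 * 37 = 157 mod 158
  k=78: 37^78 = 25 * 119 * 123 * 105 = 1 mod 158  <- first divisor giving 1
Order = 78

78


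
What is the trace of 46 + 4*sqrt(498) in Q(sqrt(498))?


Tr(a + b*sqrt(d)) = (a + b*sqrt(d)) + (a - b*sqrt(d)) = 2a
= 2 * (46)
= 92

92


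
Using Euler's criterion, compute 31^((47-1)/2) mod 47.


p = 47 is prime and the exponent is (p-1)/2 = 23, so by Euler's criterion 31^23 = (31/47) = +1 or -1 mod 47.
Compute by square-and-multiply:
  23 = 16 + 4 + 2 + 1 (binary 10111)
  Repeated squaring mod 47: 31^1 = 31, 31^2 = 21, 31^4 = 18, 31^8 = 42, 31^16 = 25
  31^23 = 31^16 * 31^4 * 31^2 * 31^1 = 25 * 18 * 21 * 31 mod 47
    25 * 18 = 450 = 27 mod 47
    27 * 21 = 567 = 3 mod 47
    3 * 31 = 93 = 46 mod 47
  31^23 = 46 mod 47
Result 46 = p - 1 = -1 mod 47: 31 is a quadratic non-residue mod 47. As a residue in [0, p-1] the value is 46.
31^23 mod 47 = 46

46


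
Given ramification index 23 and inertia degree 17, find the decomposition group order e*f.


|D_P| = e * f
= 23 * 17
= 391

391


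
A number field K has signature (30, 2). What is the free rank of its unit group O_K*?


By Dirichlet's unit theorem:
rank = r1 + r2 - 1
= 30 + 2 - 1
= 31

31


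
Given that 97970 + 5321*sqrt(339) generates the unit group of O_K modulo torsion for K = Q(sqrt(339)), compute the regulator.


epsilon = 97970 + 5321*sqrt(339)
= 195940.0000
R = ln(195940.0000)
= 12.1856

12.1856


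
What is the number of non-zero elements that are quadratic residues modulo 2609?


For prime p, the number of non-zero quadratic residues is (p-1)/2.
= (2609-1)/2
= 1304

1304


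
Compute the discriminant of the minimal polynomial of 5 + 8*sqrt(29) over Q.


The element 5 + 8*sqrt(29) has minimal polynomial:
x^2 - 10*x - 1831
Discriminant = (-10)^2 - 4*(-1831)
= 100 + 7324
= 7424

7424


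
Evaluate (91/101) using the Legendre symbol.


p = 101 is prime, so compute (91/101) with the reciprocity algorithm (Jacobi-symbol steps: pull out 2s via (2/n), flip via reciprocity, reduce):
  reciprocity: (91/101) -> +(101/91)
  reduce: (10/91)
  pull out 2: (2/91) = -1  (since 91 mod 8 = 3)
  reciprocity: (5/91) -> +(91/5)
  reduce: (1/5)
  (1/5) = 1
Product of signs = -1
(91/101) = -1

-1


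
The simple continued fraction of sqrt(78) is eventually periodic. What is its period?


Run the CF algorithm for sqrt(78).
a_0 = floor(sqrt(78)) = 8; set m_0=0, q_0=1.
Recurrence: m' = q*a - m,  q' = (d - m'^2)/q,  a' = floor((a_0 + m')/q').
  step 1: m=8, q=14, a=1
  step 2: m=6, q=3, a=4
  step 3: m=6, q=14, a=1
  step 4: m=8, q=1, a=16
a_4 = 2*a_0 = 16, so the period closes here.
sqrt(78) = [8; 1, 4, 1, 16]
Period length = 4

4


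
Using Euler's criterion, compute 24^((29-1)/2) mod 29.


p = 29 is prime and the exponent is (p-1)/2 = 14, so by Euler's criterion 24^14 = (24/29) = +1 or -1 mod 29.
Compute by square-and-multiply:
  14 = 8 + 4 + 2 (binary 1110)
  Repeated squaring mod 29: 24^1 = 24, 24^2 = 25, 24^4 = 16, 24^8 = 24
  24^14 = 24^8 * 24^4 * 24^2 = 24 * 16 * 25 mod 29
    24 * 16 = 384 = 7 mod 29
    7 * 25 = 175 = 1 mod 29
  24^14 = 1 mod 29
Result 1: 24 is a quadratic residue mod 29.
24^14 mod 29 = 1

1
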